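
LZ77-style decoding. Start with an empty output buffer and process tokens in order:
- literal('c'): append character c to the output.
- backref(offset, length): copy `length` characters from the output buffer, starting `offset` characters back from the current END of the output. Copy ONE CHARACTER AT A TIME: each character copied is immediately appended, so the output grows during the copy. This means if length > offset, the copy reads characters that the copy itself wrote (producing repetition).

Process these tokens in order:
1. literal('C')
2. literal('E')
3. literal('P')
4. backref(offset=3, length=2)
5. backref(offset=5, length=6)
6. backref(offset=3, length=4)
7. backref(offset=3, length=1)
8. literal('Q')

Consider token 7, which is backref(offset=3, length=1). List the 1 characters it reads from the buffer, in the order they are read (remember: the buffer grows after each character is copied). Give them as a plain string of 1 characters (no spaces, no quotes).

Answer: E

Derivation:
Token 1: literal('C'). Output: "C"
Token 2: literal('E'). Output: "CE"
Token 3: literal('P'). Output: "CEP"
Token 4: backref(off=3, len=2). Copied 'CE' from pos 0. Output: "CEPCE"
Token 5: backref(off=5, len=6) (overlapping!). Copied 'CEPCEC' from pos 0. Output: "CEPCECEPCEC"
Token 6: backref(off=3, len=4) (overlapping!). Copied 'CECC' from pos 8. Output: "CEPCECEPCECCECC"
Token 7: backref(off=3, len=1). Buffer before: "CEPCECEPCECCECC" (len 15)
  byte 1: read out[12]='E', append. Buffer now: "CEPCECEPCECCECCE"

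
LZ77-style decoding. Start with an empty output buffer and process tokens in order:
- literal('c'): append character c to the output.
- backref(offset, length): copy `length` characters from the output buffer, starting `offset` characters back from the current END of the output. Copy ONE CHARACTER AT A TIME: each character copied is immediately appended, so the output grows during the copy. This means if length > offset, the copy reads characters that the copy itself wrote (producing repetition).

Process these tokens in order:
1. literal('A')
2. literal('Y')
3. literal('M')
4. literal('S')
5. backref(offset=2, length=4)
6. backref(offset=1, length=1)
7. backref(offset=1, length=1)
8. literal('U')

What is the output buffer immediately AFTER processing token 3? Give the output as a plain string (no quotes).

Token 1: literal('A'). Output: "A"
Token 2: literal('Y'). Output: "AY"
Token 3: literal('M'). Output: "AYM"

Answer: AYM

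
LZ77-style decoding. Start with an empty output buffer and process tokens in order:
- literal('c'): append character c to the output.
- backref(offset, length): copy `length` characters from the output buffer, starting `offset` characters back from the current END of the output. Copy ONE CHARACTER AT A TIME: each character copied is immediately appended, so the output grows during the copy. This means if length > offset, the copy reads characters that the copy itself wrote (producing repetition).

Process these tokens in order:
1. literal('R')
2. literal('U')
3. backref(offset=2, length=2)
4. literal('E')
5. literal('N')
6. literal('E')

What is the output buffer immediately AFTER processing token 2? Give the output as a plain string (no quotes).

Answer: RU

Derivation:
Token 1: literal('R'). Output: "R"
Token 2: literal('U'). Output: "RU"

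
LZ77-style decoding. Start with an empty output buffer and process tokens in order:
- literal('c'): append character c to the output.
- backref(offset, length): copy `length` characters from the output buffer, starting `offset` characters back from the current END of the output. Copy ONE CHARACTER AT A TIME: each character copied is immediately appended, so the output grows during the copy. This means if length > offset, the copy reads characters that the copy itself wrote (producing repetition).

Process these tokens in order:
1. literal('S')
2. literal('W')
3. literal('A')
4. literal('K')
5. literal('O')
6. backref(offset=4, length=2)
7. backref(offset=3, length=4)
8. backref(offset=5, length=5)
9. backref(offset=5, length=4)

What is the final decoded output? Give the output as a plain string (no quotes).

Token 1: literal('S'). Output: "S"
Token 2: literal('W'). Output: "SW"
Token 3: literal('A'). Output: "SWA"
Token 4: literal('K'). Output: "SWAK"
Token 5: literal('O'). Output: "SWAKO"
Token 6: backref(off=4, len=2). Copied 'WA' from pos 1. Output: "SWAKOWA"
Token 7: backref(off=3, len=4) (overlapping!). Copied 'OWAO' from pos 4. Output: "SWAKOWAOWAO"
Token 8: backref(off=5, len=5). Copied 'AOWAO' from pos 6. Output: "SWAKOWAOWAOAOWAO"
Token 9: backref(off=5, len=4). Copied 'AOWA' from pos 11. Output: "SWAKOWAOWAOAOWAOAOWA"

Answer: SWAKOWAOWAOAOWAOAOWA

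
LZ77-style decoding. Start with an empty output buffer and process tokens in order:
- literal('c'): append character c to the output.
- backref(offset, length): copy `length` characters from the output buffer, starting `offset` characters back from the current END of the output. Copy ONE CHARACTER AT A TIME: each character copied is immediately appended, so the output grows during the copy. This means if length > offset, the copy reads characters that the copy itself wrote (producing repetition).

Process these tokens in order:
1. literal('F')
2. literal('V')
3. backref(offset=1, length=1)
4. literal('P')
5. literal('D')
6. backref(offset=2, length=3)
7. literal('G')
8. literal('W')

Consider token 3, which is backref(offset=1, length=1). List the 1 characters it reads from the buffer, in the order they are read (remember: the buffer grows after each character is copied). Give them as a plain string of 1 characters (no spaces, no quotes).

Answer: V

Derivation:
Token 1: literal('F'). Output: "F"
Token 2: literal('V'). Output: "FV"
Token 3: backref(off=1, len=1). Buffer before: "FV" (len 2)
  byte 1: read out[1]='V', append. Buffer now: "FVV"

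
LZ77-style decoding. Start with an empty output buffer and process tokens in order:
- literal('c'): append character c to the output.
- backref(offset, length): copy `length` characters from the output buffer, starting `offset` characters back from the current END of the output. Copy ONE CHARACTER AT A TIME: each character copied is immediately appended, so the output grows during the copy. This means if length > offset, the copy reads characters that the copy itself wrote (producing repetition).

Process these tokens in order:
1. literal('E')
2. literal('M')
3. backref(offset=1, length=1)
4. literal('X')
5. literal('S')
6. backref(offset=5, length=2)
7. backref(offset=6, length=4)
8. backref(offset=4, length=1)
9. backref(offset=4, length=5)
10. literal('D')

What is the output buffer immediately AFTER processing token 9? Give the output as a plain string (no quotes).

Token 1: literal('E'). Output: "E"
Token 2: literal('M'). Output: "EM"
Token 3: backref(off=1, len=1). Copied 'M' from pos 1. Output: "EMM"
Token 4: literal('X'). Output: "EMMX"
Token 5: literal('S'). Output: "EMMXS"
Token 6: backref(off=5, len=2). Copied 'EM' from pos 0. Output: "EMMXSEM"
Token 7: backref(off=6, len=4). Copied 'MMXS' from pos 1. Output: "EMMXSEMMMXS"
Token 8: backref(off=4, len=1). Copied 'M' from pos 7. Output: "EMMXSEMMMXSM"
Token 9: backref(off=4, len=5) (overlapping!). Copied 'MXSMM' from pos 8. Output: "EMMXSEMMMXSMMXSMM"

Answer: EMMXSEMMMXSMMXSMM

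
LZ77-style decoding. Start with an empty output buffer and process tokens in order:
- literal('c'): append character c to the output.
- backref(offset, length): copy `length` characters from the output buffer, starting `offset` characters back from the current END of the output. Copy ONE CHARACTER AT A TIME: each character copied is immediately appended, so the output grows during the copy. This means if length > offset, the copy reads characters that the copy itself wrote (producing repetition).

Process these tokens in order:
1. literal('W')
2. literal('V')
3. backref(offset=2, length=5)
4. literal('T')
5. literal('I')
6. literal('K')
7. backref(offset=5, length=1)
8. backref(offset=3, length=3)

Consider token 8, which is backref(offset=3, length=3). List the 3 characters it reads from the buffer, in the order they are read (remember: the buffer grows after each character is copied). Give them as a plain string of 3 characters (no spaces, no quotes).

Answer: IKV

Derivation:
Token 1: literal('W'). Output: "W"
Token 2: literal('V'). Output: "WV"
Token 3: backref(off=2, len=5) (overlapping!). Copied 'WVWVW' from pos 0. Output: "WVWVWVW"
Token 4: literal('T'). Output: "WVWVWVWT"
Token 5: literal('I'). Output: "WVWVWVWTI"
Token 6: literal('K'). Output: "WVWVWVWTIK"
Token 7: backref(off=5, len=1). Copied 'V' from pos 5. Output: "WVWVWVWTIKV"
Token 8: backref(off=3, len=3). Buffer before: "WVWVWVWTIKV" (len 11)
  byte 1: read out[8]='I', append. Buffer now: "WVWVWVWTIKVI"
  byte 2: read out[9]='K', append. Buffer now: "WVWVWVWTIKVIK"
  byte 3: read out[10]='V', append. Buffer now: "WVWVWVWTIKVIKV"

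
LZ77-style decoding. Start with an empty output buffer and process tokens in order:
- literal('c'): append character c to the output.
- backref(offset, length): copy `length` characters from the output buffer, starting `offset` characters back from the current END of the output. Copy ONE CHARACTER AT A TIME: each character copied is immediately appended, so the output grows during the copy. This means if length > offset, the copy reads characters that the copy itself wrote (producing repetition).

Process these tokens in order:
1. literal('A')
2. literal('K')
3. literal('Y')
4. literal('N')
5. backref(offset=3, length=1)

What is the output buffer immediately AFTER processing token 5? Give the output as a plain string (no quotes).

Token 1: literal('A'). Output: "A"
Token 2: literal('K'). Output: "AK"
Token 3: literal('Y'). Output: "AKY"
Token 4: literal('N'). Output: "AKYN"
Token 5: backref(off=3, len=1). Copied 'K' from pos 1. Output: "AKYNK"

Answer: AKYNK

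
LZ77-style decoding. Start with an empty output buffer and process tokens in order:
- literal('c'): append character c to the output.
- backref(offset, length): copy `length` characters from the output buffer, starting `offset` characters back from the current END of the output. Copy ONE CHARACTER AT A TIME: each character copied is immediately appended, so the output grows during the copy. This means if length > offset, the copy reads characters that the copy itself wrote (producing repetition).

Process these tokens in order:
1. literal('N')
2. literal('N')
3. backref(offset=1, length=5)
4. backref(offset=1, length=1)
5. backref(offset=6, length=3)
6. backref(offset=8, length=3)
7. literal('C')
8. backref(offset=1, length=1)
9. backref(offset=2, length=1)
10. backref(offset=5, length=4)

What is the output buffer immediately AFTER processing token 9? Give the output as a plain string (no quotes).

Token 1: literal('N'). Output: "N"
Token 2: literal('N'). Output: "NN"
Token 3: backref(off=1, len=5) (overlapping!). Copied 'NNNNN' from pos 1. Output: "NNNNNNN"
Token 4: backref(off=1, len=1). Copied 'N' from pos 6. Output: "NNNNNNNN"
Token 5: backref(off=6, len=3). Copied 'NNN' from pos 2. Output: "NNNNNNNNNNN"
Token 6: backref(off=8, len=3). Copied 'NNN' from pos 3. Output: "NNNNNNNNNNNNNN"
Token 7: literal('C'). Output: "NNNNNNNNNNNNNNC"
Token 8: backref(off=1, len=1). Copied 'C' from pos 14. Output: "NNNNNNNNNNNNNNCC"
Token 9: backref(off=2, len=1). Copied 'C' from pos 14. Output: "NNNNNNNNNNNNNNCCC"

Answer: NNNNNNNNNNNNNNCCC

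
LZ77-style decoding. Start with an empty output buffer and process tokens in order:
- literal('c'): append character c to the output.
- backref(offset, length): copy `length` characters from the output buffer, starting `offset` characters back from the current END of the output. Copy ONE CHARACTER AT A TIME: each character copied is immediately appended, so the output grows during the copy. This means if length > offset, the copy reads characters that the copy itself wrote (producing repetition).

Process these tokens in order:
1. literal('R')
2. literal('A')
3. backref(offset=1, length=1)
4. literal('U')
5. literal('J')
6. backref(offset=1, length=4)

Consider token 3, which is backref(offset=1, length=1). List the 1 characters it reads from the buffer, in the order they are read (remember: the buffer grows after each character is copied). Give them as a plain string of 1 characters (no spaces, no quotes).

Answer: A

Derivation:
Token 1: literal('R'). Output: "R"
Token 2: literal('A'). Output: "RA"
Token 3: backref(off=1, len=1). Buffer before: "RA" (len 2)
  byte 1: read out[1]='A', append. Buffer now: "RAA"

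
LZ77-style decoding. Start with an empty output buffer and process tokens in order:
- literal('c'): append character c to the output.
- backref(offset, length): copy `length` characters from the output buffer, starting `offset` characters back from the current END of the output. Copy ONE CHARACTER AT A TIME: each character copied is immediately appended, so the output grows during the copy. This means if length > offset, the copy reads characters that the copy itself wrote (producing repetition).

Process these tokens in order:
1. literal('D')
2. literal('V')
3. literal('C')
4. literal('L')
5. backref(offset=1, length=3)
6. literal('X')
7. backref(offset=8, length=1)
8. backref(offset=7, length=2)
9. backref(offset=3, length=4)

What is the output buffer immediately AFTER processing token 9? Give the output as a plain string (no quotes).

Answer: DVCLLLLXDCLDCLD

Derivation:
Token 1: literal('D'). Output: "D"
Token 2: literal('V'). Output: "DV"
Token 3: literal('C'). Output: "DVC"
Token 4: literal('L'). Output: "DVCL"
Token 5: backref(off=1, len=3) (overlapping!). Copied 'LLL' from pos 3. Output: "DVCLLLL"
Token 6: literal('X'). Output: "DVCLLLLX"
Token 7: backref(off=8, len=1). Copied 'D' from pos 0. Output: "DVCLLLLXD"
Token 8: backref(off=7, len=2). Copied 'CL' from pos 2. Output: "DVCLLLLXDCL"
Token 9: backref(off=3, len=4) (overlapping!). Copied 'DCLD' from pos 8. Output: "DVCLLLLXDCLDCLD"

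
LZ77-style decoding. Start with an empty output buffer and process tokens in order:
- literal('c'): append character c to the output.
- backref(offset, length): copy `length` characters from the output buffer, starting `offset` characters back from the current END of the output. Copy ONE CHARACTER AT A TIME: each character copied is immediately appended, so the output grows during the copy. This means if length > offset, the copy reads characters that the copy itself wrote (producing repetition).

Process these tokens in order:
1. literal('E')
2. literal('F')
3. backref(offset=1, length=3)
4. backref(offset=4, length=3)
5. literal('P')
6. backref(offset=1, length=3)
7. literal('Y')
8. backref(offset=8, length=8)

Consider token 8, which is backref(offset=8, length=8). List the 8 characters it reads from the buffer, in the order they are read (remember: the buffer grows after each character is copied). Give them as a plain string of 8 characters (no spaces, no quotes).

Answer: FFFPPPPY

Derivation:
Token 1: literal('E'). Output: "E"
Token 2: literal('F'). Output: "EF"
Token 3: backref(off=1, len=3) (overlapping!). Copied 'FFF' from pos 1. Output: "EFFFF"
Token 4: backref(off=4, len=3). Copied 'FFF' from pos 1. Output: "EFFFFFFF"
Token 5: literal('P'). Output: "EFFFFFFFP"
Token 6: backref(off=1, len=3) (overlapping!). Copied 'PPP' from pos 8. Output: "EFFFFFFFPPPP"
Token 7: literal('Y'). Output: "EFFFFFFFPPPPY"
Token 8: backref(off=8, len=8). Buffer before: "EFFFFFFFPPPPY" (len 13)
  byte 1: read out[5]='F', append. Buffer now: "EFFFFFFFPPPPYF"
  byte 2: read out[6]='F', append. Buffer now: "EFFFFFFFPPPPYFF"
  byte 3: read out[7]='F', append. Buffer now: "EFFFFFFFPPPPYFFF"
  byte 4: read out[8]='P', append. Buffer now: "EFFFFFFFPPPPYFFFP"
  byte 5: read out[9]='P', append. Buffer now: "EFFFFFFFPPPPYFFFPP"
  byte 6: read out[10]='P', append. Buffer now: "EFFFFFFFPPPPYFFFPPP"
  byte 7: read out[11]='P', append. Buffer now: "EFFFFFFFPPPPYFFFPPPP"
  byte 8: read out[12]='Y', append. Buffer now: "EFFFFFFFPPPPYFFFPPPPY"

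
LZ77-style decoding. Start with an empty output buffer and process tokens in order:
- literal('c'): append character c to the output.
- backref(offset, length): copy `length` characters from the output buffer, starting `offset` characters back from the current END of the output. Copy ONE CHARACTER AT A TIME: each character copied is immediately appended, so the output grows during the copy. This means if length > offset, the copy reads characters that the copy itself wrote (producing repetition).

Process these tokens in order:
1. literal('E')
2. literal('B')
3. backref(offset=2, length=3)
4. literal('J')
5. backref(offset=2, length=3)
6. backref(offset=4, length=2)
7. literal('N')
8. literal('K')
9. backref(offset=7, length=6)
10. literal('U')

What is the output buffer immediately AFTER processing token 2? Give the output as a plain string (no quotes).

Token 1: literal('E'). Output: "E"
Token 2: literal('B'). Output: "EB"

Answer: EB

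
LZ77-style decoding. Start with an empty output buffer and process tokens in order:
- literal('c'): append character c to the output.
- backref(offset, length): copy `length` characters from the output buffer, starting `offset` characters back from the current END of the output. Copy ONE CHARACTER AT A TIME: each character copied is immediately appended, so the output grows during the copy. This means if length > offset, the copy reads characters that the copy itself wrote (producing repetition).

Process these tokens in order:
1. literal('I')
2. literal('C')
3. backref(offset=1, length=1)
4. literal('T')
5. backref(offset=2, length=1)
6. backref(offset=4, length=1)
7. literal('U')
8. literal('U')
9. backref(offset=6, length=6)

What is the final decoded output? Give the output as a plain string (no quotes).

Answer: ICCTCCUUCTCCUU

Derivation:
Token 1: literal('I'). Output: "I"
Token 2: literal('C'). Output: "IC"
Token 3: backref(off=1, len=1). Copied 'C' from pos 1. Output: "ICC"
Token 4: literal('T'). Output: "ICCT"
Token 5: backref(off=2, len=1). Copied 'C' from pos 2. Output: "ICCTC"
Token 6: backref(off=4, len=1). Copied 'C' from pos 1. Output: "ICCTCC"
Token 7: literal('U'). Output: "ICCTCCU"
Token 8: literal('U'). Output: "ICCTCCUU"
Token 9: backref(off=6, len=6). Copied 'CTCCUU' from pos 2. Output: "ICCTCCUUCTCCUU"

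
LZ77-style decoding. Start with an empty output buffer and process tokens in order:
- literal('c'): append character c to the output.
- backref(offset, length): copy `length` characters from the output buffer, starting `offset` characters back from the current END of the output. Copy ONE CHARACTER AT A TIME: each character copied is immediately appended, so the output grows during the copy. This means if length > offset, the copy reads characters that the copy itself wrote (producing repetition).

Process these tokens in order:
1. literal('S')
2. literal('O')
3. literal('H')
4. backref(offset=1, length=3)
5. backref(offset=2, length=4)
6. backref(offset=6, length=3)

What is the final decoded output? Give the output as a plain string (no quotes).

Answer: SOHHHHHHHHHHH

Derivation:
Token 1: literal('S'). Output: "S"
Token 2: literal('O'). Output: "SO"
Token 3: literal('H'). Output: "SOH"
Token 4: backref(off=1, len=3) (overlapping!). Copied 'HHH' from pos 2. Output: "SOHHHH"
Token 5: backref(off=2, len=4) (overlapping!). Copied 'HHHH' from pos 4. Output: "SOHHHHHHHH"
Token 6: backref(off=6, len=3). Copied 'HHH' from pos 4. Output: "SOHHHHHHHHHHH"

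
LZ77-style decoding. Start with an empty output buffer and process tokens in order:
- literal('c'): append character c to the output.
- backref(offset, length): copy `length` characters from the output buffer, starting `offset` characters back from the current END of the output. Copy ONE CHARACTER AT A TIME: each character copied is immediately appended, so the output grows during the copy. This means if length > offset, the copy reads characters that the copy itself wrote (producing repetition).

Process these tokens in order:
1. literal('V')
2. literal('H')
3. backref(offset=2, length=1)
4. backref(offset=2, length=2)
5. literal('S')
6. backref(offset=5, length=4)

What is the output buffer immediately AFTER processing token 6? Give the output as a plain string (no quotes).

Answer: VHVHVSHVHV

Derivation:
Token 1: literal('V'). Output: "V"
Token 2: literal('H'). Output: "VH"
Token 3: backref(off=2, len=1). Copied 'V' from pos 0. Output: "VHV"
Token 4: backref(off=2, len=2). Copied 'HV' from pos 1. Output: "VHVHV"
Token 5: literal('S'). Output: "VHVHVS"
Token 6: backref(off=5, len=4). Copied 'HVHV' from pos 1. Output: "VHVHVSHVHV"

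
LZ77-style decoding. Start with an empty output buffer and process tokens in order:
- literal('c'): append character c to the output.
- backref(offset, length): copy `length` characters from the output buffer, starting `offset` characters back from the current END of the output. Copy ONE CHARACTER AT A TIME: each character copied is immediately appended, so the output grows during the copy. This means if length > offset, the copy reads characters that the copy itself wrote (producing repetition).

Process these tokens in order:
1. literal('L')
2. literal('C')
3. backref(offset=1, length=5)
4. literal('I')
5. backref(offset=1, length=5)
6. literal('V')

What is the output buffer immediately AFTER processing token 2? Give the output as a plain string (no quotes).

Answer: LC

Derivation:
Token 1: literal('L'). Output: "L"
Token 2: literal('C'). Output: "LC"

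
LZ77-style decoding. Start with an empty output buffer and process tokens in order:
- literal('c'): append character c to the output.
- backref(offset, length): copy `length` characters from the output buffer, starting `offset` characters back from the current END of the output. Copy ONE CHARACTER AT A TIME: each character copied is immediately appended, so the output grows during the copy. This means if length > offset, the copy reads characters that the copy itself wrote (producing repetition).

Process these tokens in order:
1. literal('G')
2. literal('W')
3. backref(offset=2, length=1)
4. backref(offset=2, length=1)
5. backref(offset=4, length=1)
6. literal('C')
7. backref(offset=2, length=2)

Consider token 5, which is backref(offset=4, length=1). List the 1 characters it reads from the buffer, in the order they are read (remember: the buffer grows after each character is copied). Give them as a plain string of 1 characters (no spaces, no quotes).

Answer: G

Derivation:
Token 1: literal('G'). Output: "G"
Token 2: literal('W'). Output: "GW"
Token 3: backref(off=2, len=1). Copied 'G' from pos 0. Output: "GWG"
Token 4: backref(off=2, len=1). Copied 'W' from pos 1. Output: "GWGW"
Token 5: backref(off=4, len=1). Buffer before: "GWGW" (len 4)
  byte 1: read out[0]='G', append. Buffer now: "GWGWG"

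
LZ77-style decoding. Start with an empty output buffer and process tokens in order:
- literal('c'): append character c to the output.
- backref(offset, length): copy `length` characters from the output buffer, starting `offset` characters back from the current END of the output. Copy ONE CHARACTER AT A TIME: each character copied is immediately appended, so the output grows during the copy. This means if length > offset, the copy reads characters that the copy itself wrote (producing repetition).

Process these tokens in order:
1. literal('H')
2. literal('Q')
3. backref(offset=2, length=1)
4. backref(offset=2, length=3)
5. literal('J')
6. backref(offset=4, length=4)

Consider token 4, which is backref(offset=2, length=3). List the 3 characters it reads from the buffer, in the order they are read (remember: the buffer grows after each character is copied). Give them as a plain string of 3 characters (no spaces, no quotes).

Token 1: literal('H'). Output: "H"
Token 2: literal('Q'). Output: "HQ"
Token 3: backref(off=2, len=1). Copied 'H' from pos 0. Output: "HQH"
Token 4: backref(off=2, len=3). Buffer before: "HQH" (len 3)
  byte 1: read out[1]='Q', append. Buffer now: "HQHQ"
  byte 2: read out[2]='H', append. Buffer now: "HQHQH"
  byte 3: read out[3]='Q', append. Buffer now: "HQHQHQ"

Answer: QHQ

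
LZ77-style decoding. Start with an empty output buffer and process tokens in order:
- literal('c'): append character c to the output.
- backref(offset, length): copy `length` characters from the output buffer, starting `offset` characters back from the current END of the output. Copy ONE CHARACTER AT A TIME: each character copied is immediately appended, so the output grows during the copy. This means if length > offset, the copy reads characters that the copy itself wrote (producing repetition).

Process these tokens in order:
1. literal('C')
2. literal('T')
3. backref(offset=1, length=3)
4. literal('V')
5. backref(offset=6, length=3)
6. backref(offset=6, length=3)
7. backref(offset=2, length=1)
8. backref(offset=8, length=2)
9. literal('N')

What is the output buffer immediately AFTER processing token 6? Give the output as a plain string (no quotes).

Token 1: literal('C'). Output: "C"
Token 2: literal('T'). Output: "CT"
Token 3: backref(off=1, len=3) (overlapping!). Copied 'TTT' from pos 1. Output: "CTTTT"
Token 4: literal('V'). Output: "CTTTTV"
Token 5: backref(off=6, len=3). Copied 'CTT' from pos 0. Output: "CTTTTVCTT"
Token 6: backref(off=6, len=3). Copied 'TTV' from pos 3. Output: "CTTTTVCTTTTV"

Answer: CTTTTVCTTTTV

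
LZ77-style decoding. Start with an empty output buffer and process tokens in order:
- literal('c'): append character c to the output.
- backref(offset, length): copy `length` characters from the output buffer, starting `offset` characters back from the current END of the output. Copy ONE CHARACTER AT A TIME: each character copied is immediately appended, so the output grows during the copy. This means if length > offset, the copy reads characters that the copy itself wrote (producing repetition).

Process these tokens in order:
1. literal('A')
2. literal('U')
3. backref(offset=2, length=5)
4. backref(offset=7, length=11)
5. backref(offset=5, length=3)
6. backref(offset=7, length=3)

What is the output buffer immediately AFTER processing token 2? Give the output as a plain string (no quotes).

Answer: AU

Derivation:
Token 1: literal('A'). Output: "A"
Token 2: literal('U'). Output: "AU"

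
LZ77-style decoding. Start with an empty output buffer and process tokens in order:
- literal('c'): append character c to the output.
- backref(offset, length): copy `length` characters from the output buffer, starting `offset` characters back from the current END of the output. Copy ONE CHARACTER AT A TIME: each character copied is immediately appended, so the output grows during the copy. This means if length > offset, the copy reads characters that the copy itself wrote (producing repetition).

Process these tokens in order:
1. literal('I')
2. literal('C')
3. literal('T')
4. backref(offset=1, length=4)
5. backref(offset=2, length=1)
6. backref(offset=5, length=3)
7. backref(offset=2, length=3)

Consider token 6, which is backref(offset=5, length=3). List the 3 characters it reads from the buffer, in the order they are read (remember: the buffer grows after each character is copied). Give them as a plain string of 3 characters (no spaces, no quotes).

Answer: TTT

Derivation:
Token 1: literal('I'). Output: "I"
Token 2: literal('C'). Output: "IC"
Token 3: literal('T'). Output: "ICT"
Token 4: backref(off=1, len=4) (overlapping!). Copied 'TTTT' from pos 2. Output: "ICTTTTT"
Token 5: backref(off=2, len=1). Copied 'T' from pos 5. Output: "ICTTTTTT"
Token 6: backref(off=5, len=3). Buffer before: "ICTTTTTT" (len 8)
  byte 1: read out[3]='T', append. Buffer now: "ICTTTTTTT"
  byte 2: read out[4]='T', append. Buffer now: "ICTTTTTTTT"
  byte 3: read out[5]='T', append. Buffer now: "ICTTTTTTTTT"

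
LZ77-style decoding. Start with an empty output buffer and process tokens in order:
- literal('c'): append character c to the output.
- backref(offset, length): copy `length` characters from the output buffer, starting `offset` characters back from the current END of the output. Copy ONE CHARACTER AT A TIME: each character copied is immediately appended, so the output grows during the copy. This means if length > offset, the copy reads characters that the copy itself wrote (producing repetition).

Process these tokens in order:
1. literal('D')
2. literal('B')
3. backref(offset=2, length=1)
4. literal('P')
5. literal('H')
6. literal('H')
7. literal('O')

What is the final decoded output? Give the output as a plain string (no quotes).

Answer: DBDPHHO

Derivation:
Token 1: literal('D'). Output: "D"
Token 2: literal('B'). Output: "DB"
Token 3: backref(off=2, len=1). Copied 'D' from pos 0. Output: "DBD"
Token 4: literal('P'). Output: "DBDP"
Token 5: literal('H'). Output: "DBDPH"
Token 6: literal('H'). Output: "DBDPHH"
Token 7: literal('O'). Output: "DBDPHHO"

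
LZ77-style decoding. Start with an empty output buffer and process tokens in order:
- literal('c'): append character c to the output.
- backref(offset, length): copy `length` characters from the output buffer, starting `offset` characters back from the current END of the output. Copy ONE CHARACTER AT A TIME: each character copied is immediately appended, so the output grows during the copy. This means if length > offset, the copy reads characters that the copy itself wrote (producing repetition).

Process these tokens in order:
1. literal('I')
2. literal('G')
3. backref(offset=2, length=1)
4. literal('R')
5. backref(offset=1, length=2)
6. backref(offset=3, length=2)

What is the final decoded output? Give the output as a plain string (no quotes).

Token 1: literal('I'). Output: "I"
Token 2: literal('G'). Output: "IG"
Token 3: backref(off=2, len=1). Copied 'I' from pos 0. Output: "IGI"
Token 4: literal('R'). Output: "IGIR"
Token 5: backref(off=1, len=2) (overlapping!). Copied 'RR' from pos 3. Output: "IGIRRR"
Token 6: backref(off=3, len=2). Copied 'RR' from pos 3. Output: "IGIRRRRR"

Answer: IGIRRRRR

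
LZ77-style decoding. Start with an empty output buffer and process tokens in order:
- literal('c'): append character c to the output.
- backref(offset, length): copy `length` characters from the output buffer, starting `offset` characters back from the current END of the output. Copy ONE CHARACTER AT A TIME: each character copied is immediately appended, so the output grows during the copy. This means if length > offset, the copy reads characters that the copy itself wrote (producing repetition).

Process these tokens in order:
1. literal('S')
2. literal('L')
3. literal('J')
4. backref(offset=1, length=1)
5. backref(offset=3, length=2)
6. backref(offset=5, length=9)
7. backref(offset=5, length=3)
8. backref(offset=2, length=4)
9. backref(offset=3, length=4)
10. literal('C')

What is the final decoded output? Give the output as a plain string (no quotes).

Answer: SLJJLJLJJLJLJJLJLJLJLJJLJJC

Derivation:
Token 1: literal('S'). Output: "S"
Token 2: literal('L'). Output: "SL"
Token 3: literal('J'). Output: "SLJ"
Token 4: backref(off=1, len=1). Copied 'J' from pos 2. Output: "SLJJ"
Token 5: backref(off=3, len=2). Copied 'LJ' from pos 1. Output: "SLJJLJ"
Token 6: backref(off=5, len=9) (overlapping!). Copied 'LJJLJLJJL' from pos 1. Output: "SLJJLJLJJLJLJJL"
Token 7: backref(off=5, len=3). Copied 'JLJ' from pos 10. Output: "SLJJLJLJJLJLJJLJLJ"
Token 8: backref(off=2, len=4) (overlapping!). Copied 'LJLJ' from pos 16. Output: "SLJJLJLJJLJLJJLJLJLJLJ"
Token 9: backref(off=3, len=4) (overlapping!). Copied 'JLJJ' from pos 19. Output: "SLJJLJLJJLJLJJLJLJLJLJJLJJ"
Token 10: literal('C'). Output: "SLJJLJLJJLJLJJLJLJLJLJJLJJC"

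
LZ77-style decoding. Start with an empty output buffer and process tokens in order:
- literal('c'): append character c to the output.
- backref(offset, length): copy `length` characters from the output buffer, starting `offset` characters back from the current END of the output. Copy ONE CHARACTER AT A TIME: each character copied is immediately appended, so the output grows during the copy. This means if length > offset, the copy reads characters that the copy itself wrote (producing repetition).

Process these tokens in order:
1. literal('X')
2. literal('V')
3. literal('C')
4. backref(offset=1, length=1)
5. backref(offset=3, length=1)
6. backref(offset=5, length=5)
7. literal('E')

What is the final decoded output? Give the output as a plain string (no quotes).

Token 1: literal('X'). Output: "X"
Token 2: literal('V'). Output: "XV"
Token 3: literal('C'). Output: "XVC"
Token 4: backref(off=1, len=1). Copied 'C' from pos 2. Output: "XVCC"
Token 5: backref(off=3, len=1). Copied 'V' from pos 1. Output: "XVCCV"
Token 6: backref(off=5, len=5). Copied 'XVCCV' from pos 0. Output: "XVCCVXVCCV"
Token 7: literal('E'). Output: "XVCCVXVCCVE"

Answer: XVCCVXVCCVE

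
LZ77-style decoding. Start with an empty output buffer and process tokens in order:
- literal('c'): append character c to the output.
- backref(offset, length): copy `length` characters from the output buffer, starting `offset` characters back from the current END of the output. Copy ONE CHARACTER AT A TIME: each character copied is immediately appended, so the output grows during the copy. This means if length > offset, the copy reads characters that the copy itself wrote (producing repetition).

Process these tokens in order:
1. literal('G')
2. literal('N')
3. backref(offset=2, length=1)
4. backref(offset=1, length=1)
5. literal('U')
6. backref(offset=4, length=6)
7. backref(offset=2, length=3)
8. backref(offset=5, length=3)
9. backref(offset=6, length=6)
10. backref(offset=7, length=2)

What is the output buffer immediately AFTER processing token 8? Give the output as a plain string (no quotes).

Token 1: literal('G'). Output: "G"
Token 2: literal('N'). Output: "GN"
Token 3: backref(off=2, len=1). Copied 'G' from pos 0. Output: "GNG"
Token 4: backref(off=1, len=1). Copied 'G' from pos 2. Output: "GNGG"
Token 5: literal('U'). Output: "GNGGU"
Token 6: backref(off=4, len=6) (overlapping!). Copied 'NGGUNG' from pos 1. Output: "GNGGUNGGUNG"
Token 7: backref(off=2, len=3) (overlapping!). Copied 'NGN' from pos 9. Output: "GNGGUNGGUNGNGN"
Token 8: backref(off=5, len=3). Copied 'NGN' from pos 9. Output: "GNGGUNGGUNGNGNNGN"

Answer: GNGGUNGGUNGNGNNGN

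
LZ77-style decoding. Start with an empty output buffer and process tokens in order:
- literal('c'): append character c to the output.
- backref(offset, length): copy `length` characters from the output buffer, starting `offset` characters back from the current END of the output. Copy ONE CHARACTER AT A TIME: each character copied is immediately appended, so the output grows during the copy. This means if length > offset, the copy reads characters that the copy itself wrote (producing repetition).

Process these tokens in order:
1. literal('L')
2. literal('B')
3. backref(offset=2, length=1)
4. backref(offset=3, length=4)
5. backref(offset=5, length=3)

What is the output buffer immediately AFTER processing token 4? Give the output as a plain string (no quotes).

Answer: LBLLBLL

Derivation:
Token 1: literal('L'). Output: "L"
Token 2: literal('B'). Output: "LB"
Token 3: backref(off=2, len=1). Copied 'L' from pos 0. Output: "LBL"
Token 4: backref(off=3, len=4) (overlapping!). Copied 'LBLL' from pos 0. Output: "LBLLBLL"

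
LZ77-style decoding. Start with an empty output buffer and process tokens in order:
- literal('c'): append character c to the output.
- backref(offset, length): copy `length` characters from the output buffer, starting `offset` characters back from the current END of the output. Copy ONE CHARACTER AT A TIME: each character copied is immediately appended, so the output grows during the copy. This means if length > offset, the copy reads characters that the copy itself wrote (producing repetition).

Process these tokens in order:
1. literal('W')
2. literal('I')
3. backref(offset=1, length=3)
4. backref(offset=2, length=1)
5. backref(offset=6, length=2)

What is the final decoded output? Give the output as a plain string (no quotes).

Answer: WIIIIIWI

Derivation:
Token 1: literal('W'). Output: "W"
Token 2: literal('I'). Output: "WI"
Token 3: backref(off=1, len=3) (overlapping!). Copied 'III' from pos 1. Output: "WIIII"
Token 4: backref(off=2, len=1). Copied 'I' from pos 3. Output: "WIIIII"
Token 5: backref(off=6, len=2). Copied 'WI' from pos 0. Output: "WIIIIIWI"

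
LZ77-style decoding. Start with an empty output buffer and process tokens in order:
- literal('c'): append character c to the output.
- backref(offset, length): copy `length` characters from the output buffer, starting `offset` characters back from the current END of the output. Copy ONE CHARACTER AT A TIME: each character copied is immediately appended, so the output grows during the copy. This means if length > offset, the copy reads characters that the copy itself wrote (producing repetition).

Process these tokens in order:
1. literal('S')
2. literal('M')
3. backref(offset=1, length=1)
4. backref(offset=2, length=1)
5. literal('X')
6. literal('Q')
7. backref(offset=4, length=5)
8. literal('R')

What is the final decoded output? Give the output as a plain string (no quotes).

Answer: SMMMXQMMXQMR

Derivation:
Token 1: literal('S'). Output: "S"
Token 2: literal('M'). Output: "SM"
Token 3: backref(off=1, len=1). Copied 'M' from pos 1. Output: "SMM"
Token 4: backref(off=2, len=1). Copied 'M' from pos 1. Output: "SMMM"
Token 5: literal('X'). Output: "SMMMX"
Token 6: literal('Q'). Output: "SMMMXQ"
Token 7: backref(off=4, len=5) (overlapping!). Copied 'MMXQM' from pos 2. Output: "SMMMXQMMXQM"
Token 8: literal('R'). Output: "SMMMXQMMXQMR"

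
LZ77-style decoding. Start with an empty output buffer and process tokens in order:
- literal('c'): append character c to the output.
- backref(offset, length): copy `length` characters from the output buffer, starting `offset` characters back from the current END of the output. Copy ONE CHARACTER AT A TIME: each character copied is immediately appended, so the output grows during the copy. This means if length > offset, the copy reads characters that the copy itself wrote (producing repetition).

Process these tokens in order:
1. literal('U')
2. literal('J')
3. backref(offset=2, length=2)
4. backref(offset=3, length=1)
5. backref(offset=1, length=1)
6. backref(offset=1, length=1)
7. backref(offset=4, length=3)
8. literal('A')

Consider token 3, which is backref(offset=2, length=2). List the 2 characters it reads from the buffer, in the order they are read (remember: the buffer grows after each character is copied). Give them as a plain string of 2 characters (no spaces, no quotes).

Answer: UJ

Derivation:
Token 1: literal('U'). Output: "U"
Token 2: literal('J'). Output: "UJ"
Token 3: backref(off=2, len=2). Buffer before: "UJ" (len 2)
  byte 1: read out[0]='U', append. Buffer now: "UJU"
  byte 2: read out[1]='J', append. Buffer now: "UJUJ"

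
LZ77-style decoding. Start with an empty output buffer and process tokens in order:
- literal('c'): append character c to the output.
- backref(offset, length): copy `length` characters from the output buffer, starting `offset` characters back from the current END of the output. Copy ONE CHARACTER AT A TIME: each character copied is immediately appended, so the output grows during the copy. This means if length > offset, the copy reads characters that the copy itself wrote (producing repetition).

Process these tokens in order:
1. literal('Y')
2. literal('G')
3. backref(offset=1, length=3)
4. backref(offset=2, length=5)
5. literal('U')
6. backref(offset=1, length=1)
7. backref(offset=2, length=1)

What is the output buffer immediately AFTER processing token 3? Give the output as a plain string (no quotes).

Answer: YGGGG

Derivation:
Token 1: literal('Y'). Output: "Y"
Token 2: literal('G'). Output: "YG"
Token 3: backref(off=1, len=3) (overlapping!). Copied 'GGG' from pos 1. Output: "YGGGG"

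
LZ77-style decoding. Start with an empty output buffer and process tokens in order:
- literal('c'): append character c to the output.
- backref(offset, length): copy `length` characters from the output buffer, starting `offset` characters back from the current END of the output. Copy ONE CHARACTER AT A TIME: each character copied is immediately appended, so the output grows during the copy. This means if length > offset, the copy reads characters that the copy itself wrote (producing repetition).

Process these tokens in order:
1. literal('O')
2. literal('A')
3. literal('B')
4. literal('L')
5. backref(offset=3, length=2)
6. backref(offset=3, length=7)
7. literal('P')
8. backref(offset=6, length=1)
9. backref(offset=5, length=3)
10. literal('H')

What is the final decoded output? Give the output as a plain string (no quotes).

Answer: OABLABLABLABLPBABLH

Derivation:
Token 1: literal('O'). Output: "O"
Token 2: literal('A'). Output: "OA"
Token 3: literal('B'). Output: "OAB"
Token 4: literal('L'). Output: "OABL"
Token 5: backref(off=3, len=2). Copied 'AB' from pos 1. Output: "OABLAB"
Token 6: backref(off=3, len=7) (overlapping!). Copied 'LABLABL' from pos 3. Output: "OABLABLABLABL"
Token 7: literal('P'). Output: "OABLABLABLABLP"
Token 8: backref(off=6, len=1). Copied 'B' from pos 8. Output: "OABLABLABLABLPB"
Token 9: backref(off=5, len=3). Copied 'ABL' from pos 10. Output: "OABLABLABLABLPBABL"
Token 10: literal('H'). Output: "OABLABLABLABLPBABLH"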